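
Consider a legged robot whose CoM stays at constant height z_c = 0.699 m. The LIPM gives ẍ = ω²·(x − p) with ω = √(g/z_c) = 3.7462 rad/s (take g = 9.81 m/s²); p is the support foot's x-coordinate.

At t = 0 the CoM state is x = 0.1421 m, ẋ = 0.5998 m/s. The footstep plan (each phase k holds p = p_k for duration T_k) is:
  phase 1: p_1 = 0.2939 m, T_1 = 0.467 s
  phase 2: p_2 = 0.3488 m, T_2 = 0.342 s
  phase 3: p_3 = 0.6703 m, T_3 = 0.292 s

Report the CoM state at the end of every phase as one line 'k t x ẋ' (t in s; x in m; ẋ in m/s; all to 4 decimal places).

1 0.4670 0.2907 0.1911
2 0.8090 0.3208 0.0088
3 1.1010 0.0932 -1.7206

phase 1: p=0.2939, T=0.467, ωT=1.749475, cosh=2.962725, sinh=2.788860; start (x,ẋ)=(0.142100, 0.599800) → end (x,ẋ)=(0.290680, 0.191093)
phase 2: p=0.3488, T=0.342, ωT=1.281200, cosh=1.939332, sinh=1.661628; start (x,ẋ)=(0.290680, 0.191093) → end (x,ẋ)=(0.320845, 0.008805)
phase 3: p=0.6703, T=0.292, ωT=1.093890, cosh=1.660389, sinh=1.325478; start (x,ẋ)=(0.320845, 0.008805) → end (x,ẋ)=(0.093183, -1.720603)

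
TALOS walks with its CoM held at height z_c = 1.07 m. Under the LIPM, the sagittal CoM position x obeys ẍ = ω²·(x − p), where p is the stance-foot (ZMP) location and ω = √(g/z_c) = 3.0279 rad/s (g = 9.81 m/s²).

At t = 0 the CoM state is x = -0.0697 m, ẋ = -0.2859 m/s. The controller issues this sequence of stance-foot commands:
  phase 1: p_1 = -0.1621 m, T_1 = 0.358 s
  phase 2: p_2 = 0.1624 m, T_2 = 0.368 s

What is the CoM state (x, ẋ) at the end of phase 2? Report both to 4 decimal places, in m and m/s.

phase 1: p=-0.1621, T=0.358, ωT=1.083988, cosh=1.647345, sinh=1.309102; start (x,ẋ)=(-0.069700, -0.285900) → end (x,ẋ)=(-0.133493, -0.104718)
phase 2: p=0.1624, T=0.368, ωT=1.114267, cosh=1.687745, sinh=1.359589; start (x,ẋ)=(-0.133493, -0.104718) → end (x,ẋ)=(-0.384013, -1.394841)

x = -0.3840, ẋ = -1.3948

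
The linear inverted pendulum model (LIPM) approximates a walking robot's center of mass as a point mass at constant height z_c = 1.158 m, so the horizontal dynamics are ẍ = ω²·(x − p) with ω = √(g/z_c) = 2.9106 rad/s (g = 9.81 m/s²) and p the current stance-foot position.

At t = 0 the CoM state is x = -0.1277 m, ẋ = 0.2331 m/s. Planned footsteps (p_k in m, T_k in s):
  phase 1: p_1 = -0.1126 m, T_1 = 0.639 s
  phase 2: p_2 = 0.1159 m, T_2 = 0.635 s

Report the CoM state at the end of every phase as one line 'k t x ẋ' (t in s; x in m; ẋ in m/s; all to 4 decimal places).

1 0.6390 0.0887 0.6290
2 1.2740 0.6964 1.8011

phase 1: p=-0.1126, T=0.639, ωT=1.859873, cosh=3.289308, sinh=3.133616; start (x,ẋ)=(-0.127700, 0.233100) → end (x,ẋ)=(0.088692, 0.629015)
phase 2: p=0.1159, T=0.635, ωT=1.848231, cosh=3.253047, sinh=3.095532; start (x,ẋ)=(0.088692, 0.629015) → end (x,ẋ)=(0.696372, 1.801076)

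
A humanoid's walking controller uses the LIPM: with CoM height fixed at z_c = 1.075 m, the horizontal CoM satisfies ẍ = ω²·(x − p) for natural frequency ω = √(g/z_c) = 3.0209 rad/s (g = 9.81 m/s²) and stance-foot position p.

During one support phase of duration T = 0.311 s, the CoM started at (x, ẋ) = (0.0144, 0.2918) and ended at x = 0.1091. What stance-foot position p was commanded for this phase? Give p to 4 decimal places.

p = 0.0355

ωT = 3.0209·0.311 = 0.939500; cosh(ωT) = 1.474762, sinh(ωT) = 1.083939
x(T) = p + (x₀−p)·cosh(ωT) + (ẋ₀/ω)·sinh(ωT) ⇒ p·(1 − cosh) = x(T) − x₀·cosh − (ẋ₀/ω)·sinh
numerator   = 0.1091 − (0.0144)·1.474762 − (0.2918/3.0209)·1.083939 = -0.016838
denominator = 1 − 1.474762 = -0.474762
p = -0.016838 / -0.474762 = 0.0355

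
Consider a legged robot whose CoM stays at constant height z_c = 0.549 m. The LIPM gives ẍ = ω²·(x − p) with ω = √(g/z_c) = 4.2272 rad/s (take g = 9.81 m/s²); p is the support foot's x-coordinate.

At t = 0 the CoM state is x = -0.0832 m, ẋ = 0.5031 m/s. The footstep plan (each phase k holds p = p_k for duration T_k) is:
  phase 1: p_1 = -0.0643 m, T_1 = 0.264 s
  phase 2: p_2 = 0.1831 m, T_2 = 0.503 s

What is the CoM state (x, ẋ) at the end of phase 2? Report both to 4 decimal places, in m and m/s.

phase 1: p=-0.0643, T=0.264, ωT=1.115981, cosh=1.690077, sinh=1.362483; start (x,ẋ)=(-0.083200, 0.503100) → end (x,ẋ)=(0.065913, 0.741423)
phase 2: p=0.1831, T=0.503, ωT=2.126282, cosh=4.251458, sinh=4.132178; start (x,ẋ)=(0.065913, 0.741423) → end (x,ẋ)=(0.409643, 1.105169)

x = 0.4096, ẋ = 1.1052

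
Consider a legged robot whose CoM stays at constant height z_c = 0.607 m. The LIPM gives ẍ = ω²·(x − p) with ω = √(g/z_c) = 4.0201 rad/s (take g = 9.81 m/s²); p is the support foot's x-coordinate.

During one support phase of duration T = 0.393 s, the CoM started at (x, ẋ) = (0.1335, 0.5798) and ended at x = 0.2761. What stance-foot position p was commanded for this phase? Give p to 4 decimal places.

ωT = 4.0201·0.393 = 1.579899; cosh(ωT) = 2.530231, sinh(ωT) = 2.324236
x(T) = p + (x₀−p)·cosh(ωT) + (ẋ₀/ω)·sinh(ωT) ⇒ p·(1 − cosh) = x(T) − x₀·cosh − (ẋ₀/ω)·sinh
numerator   = 0.2761 − (0.1335)·2.530231 − (0.5798/4.0201)·2.324236 = -0.396899
denominator = 1 − 2.530231 = -1.530231
p = -0.396899 / -1.530231 = 0.2594

p = 0.2594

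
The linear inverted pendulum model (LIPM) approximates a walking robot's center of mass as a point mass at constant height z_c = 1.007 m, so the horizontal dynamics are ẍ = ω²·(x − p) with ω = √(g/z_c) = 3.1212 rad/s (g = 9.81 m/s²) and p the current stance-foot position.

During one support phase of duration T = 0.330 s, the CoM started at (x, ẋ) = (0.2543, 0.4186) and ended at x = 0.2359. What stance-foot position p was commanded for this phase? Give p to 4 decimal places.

ωT = 3.1212·0.330 = 1.029996; cosh(ωT) = 1.579032, sinh(ωT) = 1.222023
x(T) = p + (x₀−p)·cosh(ωT) + (ẋ₀/ω)·sinh(ωT) ⇒ p·(1 − cosh) = x(T) − x₀·cosh − (ẋ₀/ω)·sinh
numerator   = 0.2359 − (0.2543)·1.579032 − (0.4186/3.1212)·1.222023 = -0.329539
denominator = 1 − 1.579032 = -0.579032
p = -0.329539 / -0.579032 = 0.5691

p = 0.5691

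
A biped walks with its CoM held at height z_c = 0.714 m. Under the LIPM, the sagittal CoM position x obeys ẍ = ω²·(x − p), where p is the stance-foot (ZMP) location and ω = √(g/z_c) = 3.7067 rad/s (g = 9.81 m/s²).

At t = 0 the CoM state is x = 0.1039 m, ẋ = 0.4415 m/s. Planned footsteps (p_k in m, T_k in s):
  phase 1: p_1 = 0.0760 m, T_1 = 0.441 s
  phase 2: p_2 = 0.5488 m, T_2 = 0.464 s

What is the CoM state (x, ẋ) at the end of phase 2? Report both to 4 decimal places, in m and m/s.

phase 1: p=0.0760, T=0.441, ωT=1.634655, cosh=2.661353, sinh=2.466334; start (x,ẋ)=(0.103900, 0.441500) → end (x,ẋ)=(0.444013, 1.430048)
phase 2: p=0.5488, T=0.464, ωT=1.719909, cosh=2.881551, sinh=2.702468; start (x,ẋ)=(0.444013, 1.430048) → end (x,ẋ)=(1.289467, 3.071084)

x = 1.2895, ẋ = 3.0711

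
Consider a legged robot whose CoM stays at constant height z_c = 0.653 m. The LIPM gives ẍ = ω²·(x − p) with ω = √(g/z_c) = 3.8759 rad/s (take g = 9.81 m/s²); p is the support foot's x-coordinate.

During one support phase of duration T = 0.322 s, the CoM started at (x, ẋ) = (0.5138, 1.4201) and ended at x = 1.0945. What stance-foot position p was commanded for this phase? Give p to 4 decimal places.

ωT = 3.8759·0.322 = 1.248040; cosh(ωT) = 1.885287, sinh(ωT) = 1.598220
x(T) = p + (x₀−p)·cosh(ωT) + (ẋ₀/ω)·sinh(ωT) ⇒ p·(1 − cosh) = x(T) − x₀·cosh − (ẋ₀/ω)·sinh
numerator   = 1.0945 − (0.5138)·1.885287 − (1.4201/3.8759)·1.598220 = -0.459736
denominator = 1 − 1.885287 = -0.885287
p = -0.459736 / -0.885287 = 0.5193

p = 0.5193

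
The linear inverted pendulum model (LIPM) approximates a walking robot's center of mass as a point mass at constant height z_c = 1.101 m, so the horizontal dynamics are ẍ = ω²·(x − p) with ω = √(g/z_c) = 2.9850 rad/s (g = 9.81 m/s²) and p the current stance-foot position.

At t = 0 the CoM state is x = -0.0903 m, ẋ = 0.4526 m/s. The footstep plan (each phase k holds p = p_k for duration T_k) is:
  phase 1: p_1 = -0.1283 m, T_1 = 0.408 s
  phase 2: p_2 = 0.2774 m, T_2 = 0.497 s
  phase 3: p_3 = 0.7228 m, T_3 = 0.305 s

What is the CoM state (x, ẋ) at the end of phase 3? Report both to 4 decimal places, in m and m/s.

phase 1: p=-0.1283, T=0.408, ωT=1.217880, cosh=1.837936, sinh=1.542079; start (x,ẋ)=(-0.090300, 0.452600) → end (x,ẋ)=(0.175359, 1.006768)
phase 2: p=0.2774, T=0.497, ωT=1.483545, cosh=2.317689, sinh=2.090857; start (x,ẋ)=(0.175359, 1.006768) → end (x,ẋ)=(0.746096, 1.696515)
phase 3: p=0.7228, T=0.305, ωT=0.910425, cosh=1.443866, sinh=1.041513; start (x,ẋ)=(0.746096, 1.696515) → end (x,ẋ)=(1.348376, 2.521964)

x = 1.3484, ẋ = 2.5220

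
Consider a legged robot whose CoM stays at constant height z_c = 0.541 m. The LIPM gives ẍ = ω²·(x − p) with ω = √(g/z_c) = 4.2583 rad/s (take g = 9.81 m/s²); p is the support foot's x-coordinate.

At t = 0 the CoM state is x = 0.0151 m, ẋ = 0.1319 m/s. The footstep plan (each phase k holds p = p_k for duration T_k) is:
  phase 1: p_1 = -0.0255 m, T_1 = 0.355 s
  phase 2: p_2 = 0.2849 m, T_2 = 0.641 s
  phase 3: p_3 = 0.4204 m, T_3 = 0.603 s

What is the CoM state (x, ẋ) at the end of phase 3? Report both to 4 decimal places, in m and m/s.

phase 1: p=-0.0255, T=0.355, ωT=1.511696, cosh=2.377476, sinh=2.156941; start (x,ẋ)=(0.015100, 0.131900) → end (x,ẋ)=(0.137836, 0.686496)
phase 2: p=0.2849, T=0.641, ωT=2.729570, cosh=7.695774, sinh=7.630526; start (x,ẋ)=(0.137836, 0.686496) → end (x,ẋ)=(0.383276, 0.504569)
phase 3: p=0.4204, T=0.603, ωT=2.567755, cosh=6.556615, sinh=6.479908; start (x,ẋ)=(0.383276, 0.504569) → end (x,ẋ)=(0.944803, 2.283897)

x = 0.9448, ẋ = 2.2839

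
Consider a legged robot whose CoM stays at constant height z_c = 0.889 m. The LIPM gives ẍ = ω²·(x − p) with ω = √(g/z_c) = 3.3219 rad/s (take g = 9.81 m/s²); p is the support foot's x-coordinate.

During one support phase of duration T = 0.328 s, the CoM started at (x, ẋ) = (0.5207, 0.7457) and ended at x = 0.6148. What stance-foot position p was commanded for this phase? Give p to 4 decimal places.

ωT = 3.3219·0.328 = 1.089583; cosh(ωT) = 1.654696, sinh(ωT) = 1.318339
x(T) = p + (x₀−p)·cosh(ωT) + (ẋ₀/ω)·sinh(ωT) ⇒ p·(1 − cosh) = x(T) − x₀·cosh − (ẋ₀/ω)·sinh
numerator   = 0.6148 − (0.5207)·1.654696 − (0.7457/3.3219)·1.318339 = -0.542741
denominator = 1 − 1.654696 = -0.654696
p = -0.542741 / -0.654696 = 0.8290

p = 0.8290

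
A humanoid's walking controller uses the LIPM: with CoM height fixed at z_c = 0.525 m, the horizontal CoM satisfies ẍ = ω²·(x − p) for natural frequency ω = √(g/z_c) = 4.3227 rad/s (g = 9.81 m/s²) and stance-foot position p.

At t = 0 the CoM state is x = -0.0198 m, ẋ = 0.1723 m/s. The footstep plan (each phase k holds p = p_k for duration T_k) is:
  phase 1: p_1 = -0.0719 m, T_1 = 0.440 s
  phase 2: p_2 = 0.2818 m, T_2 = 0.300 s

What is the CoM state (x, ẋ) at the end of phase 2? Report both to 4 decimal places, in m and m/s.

phase 1: p=-0.0719, T=0.440, ωT=1.901988, cosh=3.424235, sinh=3.274964; start (x,ẋ)=(-0.019800, 0.172300) → end (x,ẋ)=(0.237041, 1.327559)
phase 2: p=0.2818, T=0.300, ωT=1.296810, cosh=1.965506, sinh=1.692104; start (x,ẋ)=(0.237041, 1.327559) → end (x,ẋ)=(0.713493, 2.281935)

x = 0.7135, ẋ = 2.2819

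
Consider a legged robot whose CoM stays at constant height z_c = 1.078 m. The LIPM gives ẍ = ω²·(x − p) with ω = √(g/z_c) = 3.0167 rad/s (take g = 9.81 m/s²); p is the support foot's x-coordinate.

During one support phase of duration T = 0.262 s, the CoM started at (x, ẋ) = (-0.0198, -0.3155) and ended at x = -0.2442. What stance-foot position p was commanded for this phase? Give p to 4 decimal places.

p = 0.3841

ωT = 3.0167·0.262 = 0.790375; cosh(ωT) = 1.328949, sinh(ωT) = 0.875275
x(T) = p + (x₀−p)·cosh(ωT) + (ẋ₀/ω)·sinh(ωT) ⇒ p·(1 − cosh) = x(T) − x₀·cosh − (ẋ₀/ω)·sinh
numerator   = -0.2442 − (-0.0198)·1.328949 − (-0.3155/3.0167)·0.875275 = -0.126347
denominator = 1 − 1.328949 = -0.328949
p = -0.126347 / -0.328949 = 0.3841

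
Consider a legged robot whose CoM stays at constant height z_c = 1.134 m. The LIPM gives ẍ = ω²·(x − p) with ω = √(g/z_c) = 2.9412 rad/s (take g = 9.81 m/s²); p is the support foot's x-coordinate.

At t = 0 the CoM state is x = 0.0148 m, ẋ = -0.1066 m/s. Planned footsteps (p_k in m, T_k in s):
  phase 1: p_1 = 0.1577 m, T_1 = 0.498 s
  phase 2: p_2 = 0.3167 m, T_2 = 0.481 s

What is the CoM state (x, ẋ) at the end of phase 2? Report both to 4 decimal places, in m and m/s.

x = -1.6275, ẋ = -5.5871

phase 1: p=0.1577, T=0.498, ωT=1.464718, cosh=2.278732, sinh=2.047589; start (x,ẋ)=(0.014800, -0.106600) → end (x,ẋ)=(-0.242143, -1.103509)
phase 2: p=0.3167, T=0.481, ωT=1.414717, cosh=2.179158, sinh=1.936164; start (x,ẋ)=(-0.242143, -1.103509) → end (x,ẋ)=(-1.627537, -5.587135)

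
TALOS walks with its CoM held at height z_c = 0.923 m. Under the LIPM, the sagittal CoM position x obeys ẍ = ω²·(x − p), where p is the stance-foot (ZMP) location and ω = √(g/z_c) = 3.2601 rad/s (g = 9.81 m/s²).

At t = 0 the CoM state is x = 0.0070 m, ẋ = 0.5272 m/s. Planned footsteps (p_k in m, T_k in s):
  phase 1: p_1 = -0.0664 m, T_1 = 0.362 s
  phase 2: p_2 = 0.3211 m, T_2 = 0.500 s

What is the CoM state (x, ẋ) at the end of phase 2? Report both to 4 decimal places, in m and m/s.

x = 1.2446, ẋ = 3.2754

phase 1: p=-0.0664, T=0.362, ωT=1.180156, cosh=1.781057, sinh=1.473826; start (x,ẋ)=(0.007000, 0.527200) → end (x,ẋ)=(0.302666, 1.291647)
phase 2: p=0.3211, T=0.500, ωT=1.630050, cosh=2.650025, sinh=2.454105; start (x,ẋ)=(0.302666, 1.291647) → end (x,ẋ)=(1.244563, 3.275414)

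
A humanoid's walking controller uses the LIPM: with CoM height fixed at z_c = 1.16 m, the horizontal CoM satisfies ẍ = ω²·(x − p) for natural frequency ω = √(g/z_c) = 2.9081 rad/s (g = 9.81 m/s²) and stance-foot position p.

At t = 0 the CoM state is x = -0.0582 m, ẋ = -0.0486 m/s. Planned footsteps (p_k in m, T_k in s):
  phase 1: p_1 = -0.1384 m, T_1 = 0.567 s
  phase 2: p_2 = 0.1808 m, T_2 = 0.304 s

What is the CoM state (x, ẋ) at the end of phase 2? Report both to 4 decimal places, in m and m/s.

phase 1: p=-0.1384, T=0.567, ωT=1.648893, cosh=2.696740, sinh=2.504477; start (x,ẋ)=(-0.058200, -0.048600) → end (x,ẋ)=(0.036024, 0.453057)
phase 2: p=0.1808, T=0.304, ωT=0.884062, cosh=1.416907, sinh=1.003806; start (x,ẋ)=(0.036024, 0.453057) → end (x,ẋ)=(0.132050, 0.219314)

x = 0.1320, ẋ = 0.2193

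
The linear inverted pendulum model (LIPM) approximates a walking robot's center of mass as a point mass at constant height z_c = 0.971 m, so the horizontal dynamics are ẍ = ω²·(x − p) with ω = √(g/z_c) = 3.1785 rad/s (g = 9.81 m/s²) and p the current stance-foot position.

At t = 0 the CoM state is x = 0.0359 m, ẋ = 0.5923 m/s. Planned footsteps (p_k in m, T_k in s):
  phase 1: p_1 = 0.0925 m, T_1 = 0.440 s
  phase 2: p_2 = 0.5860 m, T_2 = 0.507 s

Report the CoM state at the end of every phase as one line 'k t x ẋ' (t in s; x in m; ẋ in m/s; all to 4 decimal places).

phase 1: p=0.0925, T=0.440, ωT=1.398540, cosh=2.148120, sinh=1.901163; start (x,ẋ)=(0.035900, 0.592300) → end (x,ẋ)=(0.325190, 0.930307)
phase 2: p=0.5860, T=0.507, ωT=1.611500, cosh=2.604953, sinh=2.405365; start (x,ẋ)=(0.325190, 0.930307) → end (x,ẋ)=(0.610622, 0.429395)

1 0.4400 0.3252 0.9303
2 0.9470 0.6106 0.4294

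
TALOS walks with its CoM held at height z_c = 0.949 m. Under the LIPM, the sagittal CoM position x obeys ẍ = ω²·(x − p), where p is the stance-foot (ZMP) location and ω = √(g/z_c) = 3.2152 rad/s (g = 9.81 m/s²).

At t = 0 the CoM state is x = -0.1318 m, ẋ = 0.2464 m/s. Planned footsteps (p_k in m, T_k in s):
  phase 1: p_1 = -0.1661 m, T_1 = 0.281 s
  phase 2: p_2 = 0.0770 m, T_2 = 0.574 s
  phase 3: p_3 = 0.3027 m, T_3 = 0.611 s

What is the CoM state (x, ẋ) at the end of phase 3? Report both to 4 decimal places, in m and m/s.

phase 1: p=-0.1661, T=0.281, ωT=0.903471, cosh=1.436658, sinh=1.031497; start (x,ẋ)=(-0.131800, 0.246400) → end (x,ẋ)=(-0.037773, 0.467748)
phase 2: p=0.0770, T=0.574, ωT=1.845525, cosh=3.244682, sinh=3.086740; start (x,ẋ)=(-0.037773, 0.467748) → end (x,ẋ)=(0.153658, 0.378631)
phase 3: p=0.3027, T=0.611, ωT=1.964487, cosh=3.635741, sinh=3.495513; start (x,ẋ)=(0.153658, 0.378631) → end (x,ẋ)=(0.172463, -0.298447)

x = 0.1725, ẋ = -0.2984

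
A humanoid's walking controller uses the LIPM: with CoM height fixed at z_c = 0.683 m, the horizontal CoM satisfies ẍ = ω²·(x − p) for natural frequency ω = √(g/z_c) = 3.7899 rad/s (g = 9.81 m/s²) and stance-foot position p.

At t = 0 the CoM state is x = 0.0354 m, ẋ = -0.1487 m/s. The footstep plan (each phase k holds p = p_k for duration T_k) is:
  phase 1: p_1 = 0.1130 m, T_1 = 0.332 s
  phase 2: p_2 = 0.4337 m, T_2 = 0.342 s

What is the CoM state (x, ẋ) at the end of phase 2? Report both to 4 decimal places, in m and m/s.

phase 1: p=0.1130, T=0.332, ωT=1.258247, cosh=1.901699, sinh=1.617547; start (x,ẋ)=(0.035400, -0.148700) → end (x,ẋ)=(-0.098038, -0.758497)
phase 2: p=0.4337, T=0.342, ωT=1.296146, cosh=1.964383, sinh=1.690799; start (x,ẋ)=(-0.098038, -0.758497) → end (x,ẋ)=(-0.949227, -4.897332)

x = -0.9492, ẋ = -4.8973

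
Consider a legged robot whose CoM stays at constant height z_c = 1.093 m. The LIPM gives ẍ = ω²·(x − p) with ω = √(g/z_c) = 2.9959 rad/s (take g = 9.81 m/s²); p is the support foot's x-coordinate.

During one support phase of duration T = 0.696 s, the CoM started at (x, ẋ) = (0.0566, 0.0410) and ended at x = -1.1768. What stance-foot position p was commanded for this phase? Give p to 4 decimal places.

ωT = 2.9959·0.696 = 2.085146; cosh(ωT) = 4.085029, sinh(ωT) = 3.960740
x(T) = p + (x₀−p)·cosh(ωT) + (ẋ₀/ω)·sinh(ωT) ⇒ p·(1 − cosh) = x(T) − x₀·cosh − (ẋ₀/ω)·sinh
numerator   = -1.1768 − (0.0566)·4.085029 − (0.0410/2.9959)·3.960740 = -1.462217
denominator = 1 − 4.085029 = -3.085029
p = -1.462217 / -3.085029 = 0.4740

p = 0.4740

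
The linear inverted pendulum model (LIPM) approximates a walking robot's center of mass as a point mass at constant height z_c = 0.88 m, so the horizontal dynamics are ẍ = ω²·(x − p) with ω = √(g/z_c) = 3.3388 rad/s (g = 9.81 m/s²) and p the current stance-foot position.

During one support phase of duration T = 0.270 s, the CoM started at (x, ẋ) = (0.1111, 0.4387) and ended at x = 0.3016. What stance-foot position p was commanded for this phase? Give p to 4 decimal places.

p = -0.0162

ωT = 3.3388·0.270 = 0.901476; cosh(ωT) = 1.434603, sinh(ωT) = 1.028633
x(T) = p + (x₀−p)·cosh(ωT) + (ẋ₀/ω)·sinh(ωT) ⇒ p·(1 − cosh) = x(T) − x₀·cosh − (ẋ₀/ω)·sinh
numerator   = 0.3016 − (0.1111)·1.434603 − (0.4387/3.3388)·1.028633 = 0.007059
denominator = 1 − 1.434603 = -0.434603
p = 0.007059 / -0.434603 = -0.0162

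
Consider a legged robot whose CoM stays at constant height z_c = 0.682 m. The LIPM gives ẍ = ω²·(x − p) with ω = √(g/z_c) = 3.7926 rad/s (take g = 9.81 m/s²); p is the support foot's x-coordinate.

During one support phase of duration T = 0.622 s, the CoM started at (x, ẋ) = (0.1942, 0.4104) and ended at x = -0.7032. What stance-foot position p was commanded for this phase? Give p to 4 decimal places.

p = 0.5319

ωT = 3.7926·0.622 = 2.358997; cosh(ωT) = 5.337426, sinh(ωT) = 5.242911
x(T) = p + (x₀−p)·cosh(ωT) + (ẋ₀/ω)·sinh(ωT) ⇒ p·(1 − cosh) = x(T) − x₀·cosh − (ẋ₀/ω)·sinh
numerator   = -0.7032 − (0.1942)·5.337426 − (0.4104/3.7926)·5.242911 = -2.307067
denominator = 1 − 5.337426 = -4.337426
p = -2.307067 / -4.337426 = 0.5319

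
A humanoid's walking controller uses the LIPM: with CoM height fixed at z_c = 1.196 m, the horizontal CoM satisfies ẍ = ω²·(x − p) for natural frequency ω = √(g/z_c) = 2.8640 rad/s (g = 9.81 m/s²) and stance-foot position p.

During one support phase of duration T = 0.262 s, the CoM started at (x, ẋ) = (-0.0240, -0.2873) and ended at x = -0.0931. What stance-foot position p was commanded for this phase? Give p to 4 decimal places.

p = -0.0696

ωT = 2.8640·0.262 = 0.750368; cosh(ωT) = 1.294986, sinh(ωT) = 0.822793
x(T) = p + (x₀−p)·cosh(ωT) + (ẋ₀/ω)·sinh(ωT) ⇒ p·(1 − cosh) = x(T) − x₀·cosh − (ẋ₀/ω)·sinh
numerator   = -0.0931 − (-0.0240)·1.294986 − (-0.2873/2.8640)·0.822793 = 0.020518
denominator = 1 − 1.294986 = -0.294986
p = 0.020518 / -0.294986 = -0.0696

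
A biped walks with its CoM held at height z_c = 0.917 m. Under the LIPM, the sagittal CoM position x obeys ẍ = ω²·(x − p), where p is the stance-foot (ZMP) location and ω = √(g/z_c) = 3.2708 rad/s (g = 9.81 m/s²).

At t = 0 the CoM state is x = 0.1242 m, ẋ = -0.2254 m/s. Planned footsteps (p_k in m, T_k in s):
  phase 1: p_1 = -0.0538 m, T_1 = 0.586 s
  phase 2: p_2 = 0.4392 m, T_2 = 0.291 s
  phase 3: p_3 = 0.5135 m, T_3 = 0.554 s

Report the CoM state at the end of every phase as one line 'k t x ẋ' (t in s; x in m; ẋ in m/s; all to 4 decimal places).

phase 1: p=-0.0538, T=0.586, ωT=1.916689, cosh=3.472752, sinh=3.325659; start (x,ẋ)=(0.124200, -0.225400) → end (x,ẋ)=(0.335169, 1.153448)
phase 2: p=0.4392, T=0.291, ωT=0.951803, cosh=1.488210, sinh=1.102165; start (x,ẋ)=(0.335169, 1.153448) → end (x,ẋ)=(0.673059, 1.341546)
phase 3: p=0.5135, T=0.554, ωT=1.812023, cosh=3.143073, sinh=2.979750; start (x,ẋ)=(0.673059, 1.341546) → end (x,ẋ)=(2.237176, 5.771670)

1 0.5860 0.3352 1.1534
2 0.8770 0.6731 1.3415
3 1.4310 2.2372 5.7717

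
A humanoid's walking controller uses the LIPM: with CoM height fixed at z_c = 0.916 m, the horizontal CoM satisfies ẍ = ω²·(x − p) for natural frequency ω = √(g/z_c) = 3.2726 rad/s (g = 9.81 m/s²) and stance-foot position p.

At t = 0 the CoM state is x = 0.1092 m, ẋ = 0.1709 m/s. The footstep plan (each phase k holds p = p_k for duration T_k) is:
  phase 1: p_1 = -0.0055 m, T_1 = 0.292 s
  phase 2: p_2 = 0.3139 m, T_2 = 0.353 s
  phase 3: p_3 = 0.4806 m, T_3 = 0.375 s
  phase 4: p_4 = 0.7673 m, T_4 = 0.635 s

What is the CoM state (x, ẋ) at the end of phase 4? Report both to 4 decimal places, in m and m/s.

phase 1: p=-0.0055, T=0.292, ωT=0.955599, cosh=1.492405, sinh=1.107823; start (x,ẋ)=(0.109200, 0.170900) → end (x,ẋ)=(0.223531, 0.670893)
phase 2: p=0.3139, T=0.353, ωT=1.155228, cosh=1.744866, sinh=1.429880; start (x,ẋ)=(0.223531, 0.670893) → end (x,ẋ)=(0.449348, 0.747743)
phase 3: p=0.4806, T=0.375, ωT=1.227225, cosh=1.852427, sinh=1.559322; start (x,ẋ)=(0.449348, 0.747743) → end (x,ẋ)=(0.778991, 1.225658)
phase 4: p=0.7673, T=0.635, ωT=2.078101, cosh=4.057225, sinh=3.932058; start (x,ẋ)=(0.778991, 1.225658) → end (x,ẋ)=(2.287370, 5.123204)

x = 2.2874, ẋ = 5.1232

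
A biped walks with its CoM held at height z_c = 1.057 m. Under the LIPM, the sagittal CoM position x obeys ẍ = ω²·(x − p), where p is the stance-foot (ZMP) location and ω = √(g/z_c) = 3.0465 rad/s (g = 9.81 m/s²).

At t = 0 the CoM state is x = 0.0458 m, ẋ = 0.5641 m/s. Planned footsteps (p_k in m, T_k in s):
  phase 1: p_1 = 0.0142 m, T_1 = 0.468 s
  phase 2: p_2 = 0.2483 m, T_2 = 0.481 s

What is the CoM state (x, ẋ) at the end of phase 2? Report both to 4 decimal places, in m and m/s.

phase 1: p=0.0142, T=0.468, ωT=1.425762, cosh=2.200676, sinh=1.960351; start (x,ẋ)=(0.045800, 0.564100) → end (x,ẋ)=(0.446726, 1.430123)
phase 2: p=0.2483, T=0.481, ωT=1.465367, cosh=2.280061, sinh=2.049068; start (x,ẋ)=(0.446726, 1.430123) → end (x,ẋ)=(1.662622, 4.499443)

x = 1.6626, ẋ = 4.4994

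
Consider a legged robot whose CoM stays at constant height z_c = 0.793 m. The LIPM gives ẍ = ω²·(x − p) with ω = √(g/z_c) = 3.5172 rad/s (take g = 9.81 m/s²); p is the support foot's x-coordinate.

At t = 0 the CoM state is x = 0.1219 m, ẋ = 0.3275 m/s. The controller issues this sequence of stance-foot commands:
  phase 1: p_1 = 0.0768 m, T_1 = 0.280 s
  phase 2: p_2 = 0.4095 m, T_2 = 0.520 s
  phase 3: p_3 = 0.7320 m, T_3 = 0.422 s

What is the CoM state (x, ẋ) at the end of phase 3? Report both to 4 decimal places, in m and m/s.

phase 1: p=0.0768, T=0.280, ωT=0.984816, cosh=1.525414, sinh=1.151906; start (x,ẋ)=(0.121900, 0.327500) → end (x,ẋ)=(0.252855, 0.682295)
phase 2: p=0.4095, T=0.520, ωT=1.828944, cosh=3.193945, sinh=3.033362; start (x,ẋ)=(0.252855, 0.682295) → end (x,ẋ)=(0.497619, 0.507971)
phase 3: p=0.7320, T=0.422, ωT=1.484258, cosh=2.319181, sinh=2.092511; start (x,ẋ)=(0.497619, 0.507971) → end (x,ẋ)=(0.490638, -0.546917)

x = 0.4906, ẋ = -0.5469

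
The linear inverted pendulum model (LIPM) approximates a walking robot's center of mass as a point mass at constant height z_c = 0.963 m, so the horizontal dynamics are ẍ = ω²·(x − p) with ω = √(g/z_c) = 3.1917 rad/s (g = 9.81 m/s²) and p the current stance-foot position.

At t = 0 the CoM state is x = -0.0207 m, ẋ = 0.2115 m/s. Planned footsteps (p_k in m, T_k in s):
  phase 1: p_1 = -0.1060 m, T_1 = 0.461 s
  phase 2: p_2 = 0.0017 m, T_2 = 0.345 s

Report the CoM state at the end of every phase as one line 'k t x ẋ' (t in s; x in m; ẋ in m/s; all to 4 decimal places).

phase 1: p=-0.1060, T=0.461, ωT=1.471374, cosh=2.292412, sinh=2.062802; start (x,ẋ)=(-0.020700, 0.211500) → end (x,ẋ)=(0.226236, 1.046447)
phase 2: p=0.0017, T=0.345, ωT=1.101136, cosh=1.670038, sinh=1.337545; start (x,ẋ)=(0.226236, 1.046447) → end (x,ẋ)=(0.815217, 2.706158)

1 0.4610 0.2262 1.0464
2 0.8060 0.8152 2.7062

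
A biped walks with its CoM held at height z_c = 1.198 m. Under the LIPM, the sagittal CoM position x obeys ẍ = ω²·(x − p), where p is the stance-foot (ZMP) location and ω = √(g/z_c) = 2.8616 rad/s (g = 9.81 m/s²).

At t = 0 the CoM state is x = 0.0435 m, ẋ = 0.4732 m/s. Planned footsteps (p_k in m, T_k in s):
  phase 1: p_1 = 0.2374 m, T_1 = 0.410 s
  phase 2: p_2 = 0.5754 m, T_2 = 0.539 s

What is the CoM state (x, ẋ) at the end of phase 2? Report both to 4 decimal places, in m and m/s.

x = -0.4785, ẋ = -2.7410

phase 1: p=0.2374, T=0.410, ωT=1.173256, cosh=1.770929, sinh=1.461571; start (x,ẋ)=(0.043500, 0.473200) → end (x,ẋ)=(0.135705, 0.027030)
phase 2: p=0.5754, T=0.539, ωT=1.542402, cosh=2.444838, sinh=2.230972; start (x,ẋ)=(0.135705, 0.027030) → end (x,ẋ)=(-0.478509, -2.740993)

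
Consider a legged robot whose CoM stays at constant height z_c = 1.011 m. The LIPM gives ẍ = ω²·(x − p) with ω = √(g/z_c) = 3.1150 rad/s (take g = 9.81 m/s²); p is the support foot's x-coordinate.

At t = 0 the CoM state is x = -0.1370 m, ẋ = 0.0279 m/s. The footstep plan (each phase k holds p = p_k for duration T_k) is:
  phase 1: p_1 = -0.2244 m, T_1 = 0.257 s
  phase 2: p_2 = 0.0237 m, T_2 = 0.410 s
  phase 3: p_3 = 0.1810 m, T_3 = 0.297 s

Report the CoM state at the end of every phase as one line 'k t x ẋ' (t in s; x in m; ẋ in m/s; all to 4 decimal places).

1 0.2570 -0.0995 0.2793
2 0.6670 -0.0661 -0.0949
3 0.9640 -0.2120 -0.9566

phase 1: p=-0.2244, T=0.257, ωT=0.800555, cosh=1.337928, sinh=0.888848; start (x,ẋ)=(-0.137000, 0.027900) → end (x,ẋ)=(-0.099504, 0.279318)
phase 2: p=0.0237, T=0.410, ωT=1.277150, cosh=1.932617, sinh=1.653787; start (x,ẋ)=(-0.099504, 0.279318) → end (x,ẋ)=(-0.066113, -0.094876)
phase 3: p=0.1810, T=0.297, ωT=0.925155, cosh=1.459365, sinh=1.062895; start (x,ẋ)=(-0.066113, -0.094876) → end (x,ẋ)=(-0.212002, -0.956630)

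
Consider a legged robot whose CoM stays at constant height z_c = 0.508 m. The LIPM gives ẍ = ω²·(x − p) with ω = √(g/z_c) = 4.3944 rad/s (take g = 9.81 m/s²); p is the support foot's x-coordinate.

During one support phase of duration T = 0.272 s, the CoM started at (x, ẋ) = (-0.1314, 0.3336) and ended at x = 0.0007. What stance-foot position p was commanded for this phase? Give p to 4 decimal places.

ωT = 4.3944·0.272 = 1.195277; cosh(ωT) = 1.803546, sinh(ωT) = 1.500926
x(T) = p + (x₀−p)·cosh(ωT) + (ẋ₀/ω)·sinh(ωT) ⇒ p·(1 − cosh) = x(T) − x₀·cosh − (ẋ₀/ω)·sinh
numerator   = 0.0007 − (-0.1314)·1.803546 − (0.3336/4.3944)·1.500926 = 0.123743
denominator = 1 − 1.803546 = -0.803546
p = 0.123743 / -0.803546 = -0.1540

p = -0.1540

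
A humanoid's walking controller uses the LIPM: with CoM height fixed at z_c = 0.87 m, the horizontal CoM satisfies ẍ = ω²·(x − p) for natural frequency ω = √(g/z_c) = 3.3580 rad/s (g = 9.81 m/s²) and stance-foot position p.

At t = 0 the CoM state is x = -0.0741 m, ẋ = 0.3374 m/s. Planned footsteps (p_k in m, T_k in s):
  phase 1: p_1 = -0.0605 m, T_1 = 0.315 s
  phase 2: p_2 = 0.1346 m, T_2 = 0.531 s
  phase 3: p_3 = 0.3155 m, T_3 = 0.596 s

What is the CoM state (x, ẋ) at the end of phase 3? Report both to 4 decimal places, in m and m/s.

phase 1: p=-0.0605, T=0.315, ωT=1.057770, cosh=1.613585, sinh=1.266356; start (x,ẋ)=(-0.074100, 0.337400) → end (x,ẋ)=(0.044794, 0.486591)
phase 2: p=0.1346, T=0.531, ωT=1.783098, cosh=3.058186, sinh=2.890070; start (x,ẋ)=(0.044794, 0.486591) → end (x,ẋ)=(0.278743, 0.616533)
phase 3: p=0.3155, T=0.596, ωT=2.001368, cosh=3.767161, sinh=3.632010; start (x,ẋ)=(0.278743, 0.616533) → end (x,ẋ)=(0.843871, 1.874276)

x = 0.8439, ẋ = 1.8743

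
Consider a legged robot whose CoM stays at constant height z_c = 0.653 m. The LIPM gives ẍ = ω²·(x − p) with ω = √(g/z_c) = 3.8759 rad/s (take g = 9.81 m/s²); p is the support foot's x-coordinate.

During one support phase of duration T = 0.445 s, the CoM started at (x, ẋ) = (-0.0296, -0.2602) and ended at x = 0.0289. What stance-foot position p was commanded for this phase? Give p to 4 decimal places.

p = -0.1567

ωT = 3.8759·0.445 = 1.724776; cosh(ωT) = 2.894737, sinh(ωT) = 2.716524
x(T) = p + (x₀−p)·cosh(ωT) + (ẋ₀/ω)·sinh(ωT) ⇒ p·(1 − cosh) = x(T) − x₀·cosh − (ẋ₀/ω)·sinh
numerator   = 0.0289 − (-0.0296)·2.894737 − (-0.2602/3.8759)·2.716524 = 0.296952
denominator = 1 − 2.894737 = -1.894737
p = 0.296952 / -1.894737 = -0.1567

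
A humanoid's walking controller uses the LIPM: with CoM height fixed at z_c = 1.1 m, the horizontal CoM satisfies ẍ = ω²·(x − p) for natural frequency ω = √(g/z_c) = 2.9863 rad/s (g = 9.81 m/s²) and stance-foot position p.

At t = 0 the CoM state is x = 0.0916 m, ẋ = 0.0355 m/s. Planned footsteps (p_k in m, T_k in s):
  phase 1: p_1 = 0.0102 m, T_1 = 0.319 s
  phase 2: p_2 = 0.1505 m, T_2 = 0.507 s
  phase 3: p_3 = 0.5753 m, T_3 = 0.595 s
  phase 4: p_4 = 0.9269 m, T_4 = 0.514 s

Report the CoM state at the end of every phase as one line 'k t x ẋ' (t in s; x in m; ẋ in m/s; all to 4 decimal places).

phase 1: p=0.0102, T=0.319, ωT=0.952630, cosh=1.489122, sinh=1.103396; start (x,ẋ)=(0.091600, 0.035500) → end (x,ẋ)=(0.144531, 0.321083)
phase 2: p=0.1505, T=0.507, ωT=1.514054, cosh=2.382568, sinh=2.162552; start (x,ẋ)=(0.144531, 0.321083) → end (x,ẋ)=(0.368794, 0.726455)
phase 3: p=0.5753, T=0.595, ωT=1.776848, cosh=3.040184, sinh=2.871014; start (x,ẋ)=(0.368794, 0.726455) → end (x,ẋ)=(0.645893, 0.438032)
phase 4: p=0.9269, T=0.514, ωT=1.534958, cosh=2.428298, sinh=2.212833; start (x,ẋ)=(0.645893, 0.438032) → end (x,ẋ)=(0.569111, -0.793273)

1 0.3190 0.1445 0.3211
2 0.8260 0.3688 0.7265
3 1.4210 0.6459 0.4380
4 1.9350 0.5691 -0.7933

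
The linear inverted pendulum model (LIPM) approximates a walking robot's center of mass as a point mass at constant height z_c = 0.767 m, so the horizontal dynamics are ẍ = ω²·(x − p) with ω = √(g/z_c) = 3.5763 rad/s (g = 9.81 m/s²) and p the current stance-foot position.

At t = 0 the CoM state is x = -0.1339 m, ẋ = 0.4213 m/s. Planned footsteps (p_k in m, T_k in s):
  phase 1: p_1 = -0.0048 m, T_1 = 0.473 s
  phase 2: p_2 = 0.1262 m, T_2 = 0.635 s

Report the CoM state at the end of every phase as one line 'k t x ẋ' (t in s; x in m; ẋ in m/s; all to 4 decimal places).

phase 1: p=-0.0048, T=0.473, ωT=1.691590, cosh=2.806165, sinh=2.621939; start (x,ẋ)=(-0.133900, 0.421300) → end (x,ẋ)=(-0.058203, -0.028313)
phase 2: p=0.1262, T=0.635, ωT=2.270951, cosh=4.895910, sinh=4.792696; start (x,ẋ)=(-0.058203, -0.028313) → end (x,ẋ)=(-0.814562, -3.299302)

1 0.4730 -0.0582 -0.0283
2 1.1080 -0.8146 -3.2993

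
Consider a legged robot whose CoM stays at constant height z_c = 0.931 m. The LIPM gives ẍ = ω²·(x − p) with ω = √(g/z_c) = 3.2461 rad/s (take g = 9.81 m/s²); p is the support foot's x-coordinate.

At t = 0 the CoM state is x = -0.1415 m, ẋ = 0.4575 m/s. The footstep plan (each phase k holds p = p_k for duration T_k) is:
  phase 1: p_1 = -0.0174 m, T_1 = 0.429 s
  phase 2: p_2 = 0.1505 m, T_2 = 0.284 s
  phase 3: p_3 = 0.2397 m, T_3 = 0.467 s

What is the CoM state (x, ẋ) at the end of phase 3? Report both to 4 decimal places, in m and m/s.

x = -0.5565, ẋ = -2.4547

phase 1: p=-0.0174, T=0.429, ωT=1.392577, cosh=2.136822, sinh=1.888387; start (x,ẋ)=(-0.141500, 0.457500) → end (x,ẋ)=(-0.016433, 0.216876)
phase 2: p=0.1505, T=0.284, ωT=0.921892, cosh=1.455905, sinh=1.058139; start (x,ẋ)=(-0.016433, 0.216876) → end (x,ẋ)=(-0.021843, -0.257636)
phase 3: p=0.2397, T=0.467, ωT=1.515929, cosh=2.386626, sinh=2.167022; start (x,ẋ)=(-0.021843, -0.257636) → end (x,ẋ)=(-0.556498, -2.454674)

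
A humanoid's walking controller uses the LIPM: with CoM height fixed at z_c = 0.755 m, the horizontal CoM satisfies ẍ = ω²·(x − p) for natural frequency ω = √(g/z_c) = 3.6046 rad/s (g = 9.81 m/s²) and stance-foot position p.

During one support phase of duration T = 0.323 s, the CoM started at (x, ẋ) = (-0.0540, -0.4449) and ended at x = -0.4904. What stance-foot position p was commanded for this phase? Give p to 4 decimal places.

ωT = 3.6046·0.323 = 1.164286; cosh(ωT) = 1.757890, sinh(ωT) = 1.445744
x(T) = p + (x₀−p)·cosh(ωT) + (ẋ₀/ω)·sinh(ωT) ⇒ p·(1 − cosh) = x(T) − x₀·cosh − (ẋ₀/ω)·sinh
numerator   = -0.4904 − (-0.0540)·1.757890 − (-0.4449/3.6046)·1.445744 = -0.217032
denominator = 1 − 1.757890 = -0.757890
p = -0.217032 / -0.757890 = 0.2864

p = 0.2864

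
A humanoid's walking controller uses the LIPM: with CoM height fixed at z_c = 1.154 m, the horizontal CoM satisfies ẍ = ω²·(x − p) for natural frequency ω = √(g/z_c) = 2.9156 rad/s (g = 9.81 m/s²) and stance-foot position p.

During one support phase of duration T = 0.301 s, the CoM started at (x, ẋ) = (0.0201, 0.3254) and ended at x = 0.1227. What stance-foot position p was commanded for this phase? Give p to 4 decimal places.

ωT = 2.9156·0.301 = 0.877596; cosh(ωT) = 1.410446, sinh(ωT) = 0.994664
x(T) = p + (x₀−p)·cosh(ωT) + (ẋ₀/ω)·sinh(ωT) ⇒ p·(1 − cosh) = x(T) − x₀·cosh − (ẋ₀/ω)·sinh
numerator   = 0.1227 − (0.0201)·1.410446 − (0.3254/2.9156)·0.994664 = -0.016661
denominator = 1 − 1.410446 = -0.410446
p = -0.016661 / -0.410446 = 0.0406

p = 0.0406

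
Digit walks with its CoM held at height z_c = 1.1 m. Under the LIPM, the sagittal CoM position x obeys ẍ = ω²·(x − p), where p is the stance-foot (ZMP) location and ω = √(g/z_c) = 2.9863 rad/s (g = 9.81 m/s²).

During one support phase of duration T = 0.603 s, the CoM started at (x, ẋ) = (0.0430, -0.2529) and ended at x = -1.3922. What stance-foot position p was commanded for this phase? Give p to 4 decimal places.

p = 0.6051

ωT = 2.9863·0.603 = 1.800739; cosh(ωT) = 3.109648, sinh(ωT) = 2.944471
x(T) = p + (x₀−p)·cosh(ωT) + (ẋ₀/ω)·sinh(ωT) ⇒ p·(1 − cosh) = x(T) − x₀·cosh − (ẋ₀/ω)·sinh
numerator   = -1.3922 − (0.0430)·3.109648 − (-0.2529/2.9863)·2.944471 = -1.276557
denominator = 1 − 3.109648 = -2.109648
p = -1.276557 / -2.109648 = 0.6051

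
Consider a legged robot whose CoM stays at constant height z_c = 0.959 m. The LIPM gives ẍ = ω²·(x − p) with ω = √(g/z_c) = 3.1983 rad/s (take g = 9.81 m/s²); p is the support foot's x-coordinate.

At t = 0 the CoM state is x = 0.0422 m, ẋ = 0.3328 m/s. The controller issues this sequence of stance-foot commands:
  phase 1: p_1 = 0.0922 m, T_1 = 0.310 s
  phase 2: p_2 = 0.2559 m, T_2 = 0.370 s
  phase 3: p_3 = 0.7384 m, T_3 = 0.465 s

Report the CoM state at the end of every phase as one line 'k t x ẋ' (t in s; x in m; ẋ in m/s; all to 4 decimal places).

1 0.3100 0.1365 0.3244
2 0.6800 0.1927 0.0141
3 1.1450 -0.5213 -3.6314

phase 1: p=0.0922, T=0.310, ωT=0.991473, cosh=1.533116, sinh=1.162086; start (x,ẋ)=(0.042200, 0.332800) → end (x,ẋ)=(0.136465, 0.324386)
phase 2: p=0.2559, T=0.370, ωT=1.183371, cosh=1.785804, sinh=1.479559; start (x,ẋ)=(0.136465, 0.324386) → end (x,ẋ)=(0.192677, 0.014116)
phase 3: p=0.7384, T=0.465, ωT=1.487210, cosh=2.325367, sinh=2.099364; start (x,ẋ)=(0.192677, 0.014116) → end (x,ẋ)=(-0.521341, -3.631377)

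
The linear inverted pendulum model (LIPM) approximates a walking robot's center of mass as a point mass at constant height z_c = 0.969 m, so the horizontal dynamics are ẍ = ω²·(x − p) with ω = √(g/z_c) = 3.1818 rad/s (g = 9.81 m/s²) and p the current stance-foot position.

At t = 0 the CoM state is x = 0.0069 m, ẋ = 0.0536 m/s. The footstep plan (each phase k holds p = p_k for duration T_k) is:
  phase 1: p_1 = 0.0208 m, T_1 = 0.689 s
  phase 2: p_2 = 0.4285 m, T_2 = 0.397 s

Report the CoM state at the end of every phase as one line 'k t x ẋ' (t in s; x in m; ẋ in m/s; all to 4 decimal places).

phase 1: p=0.0208, T=0.689, ωT=2.192260, cosh=4.533548, sinh=4.421884; start (x,ẋ)=(0.006900, 0.053600) → end (x,ẋ)=(0.032274, 0.047431)
phase 2: p=0.4285, T=0.397, ωT=1.263175, cosh=1.909693, sinh=1.626938; start (x,ẋ)=(0.032274, 0.047431) → end (x,ẋ)=(-0.303917, -1.960521)

1 0.6890 0.0323 0.0474
2 1.0860 -0.3039 -1.9605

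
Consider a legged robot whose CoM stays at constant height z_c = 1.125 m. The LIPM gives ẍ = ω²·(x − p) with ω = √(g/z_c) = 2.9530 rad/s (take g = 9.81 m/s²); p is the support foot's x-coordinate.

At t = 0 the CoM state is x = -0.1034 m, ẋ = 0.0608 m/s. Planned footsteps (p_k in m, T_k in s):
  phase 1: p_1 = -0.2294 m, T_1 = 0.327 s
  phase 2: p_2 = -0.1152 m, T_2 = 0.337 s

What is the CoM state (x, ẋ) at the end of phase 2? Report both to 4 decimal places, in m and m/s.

phase 1: p=-0.2294, T=0.327, ωT=0.965631, cosh=1.503594, sinh=1.122851; start (x,ẋ)=(-0.103400, 0.060800) → end (x,ẋ)=(-0.016829, 0.509207)
phase 2: p=-0.1152, T=0.337, ωT=0.995161, cosh=1.537412, sinh=1.167748; start (x,ẋ)=(-0.016829, 0.509207) → end (x,ẋ)=(0.237400, 1.122080)

x = 0.2374, ẋ = 1.1221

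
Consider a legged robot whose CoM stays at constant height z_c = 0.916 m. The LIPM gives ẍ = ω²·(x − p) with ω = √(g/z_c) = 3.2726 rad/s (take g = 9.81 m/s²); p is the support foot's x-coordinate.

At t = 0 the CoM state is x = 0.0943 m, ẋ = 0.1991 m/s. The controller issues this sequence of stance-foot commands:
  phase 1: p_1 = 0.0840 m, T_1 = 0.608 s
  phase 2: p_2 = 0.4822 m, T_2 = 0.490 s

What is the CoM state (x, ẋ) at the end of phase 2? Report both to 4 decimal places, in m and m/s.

x = 0.7449, ẋ = 1.1263

phase 1: p=0.0840, T=0.608, ωT=1.989741, cosh=3.725184, sinh=3.588453; start (x,ẋ)=(0.094300, 0.199100) → end (x,ẋ)=(0.340685, 0.862643)
phase 2: p=0.4822, T=0.490, ωT=1.603574, cosh=2.585971, sinh=2.384795; start (x,ẋ)=(0.340685, 0.862643) → end (x,ẋ)=(0.744869, 1.126322)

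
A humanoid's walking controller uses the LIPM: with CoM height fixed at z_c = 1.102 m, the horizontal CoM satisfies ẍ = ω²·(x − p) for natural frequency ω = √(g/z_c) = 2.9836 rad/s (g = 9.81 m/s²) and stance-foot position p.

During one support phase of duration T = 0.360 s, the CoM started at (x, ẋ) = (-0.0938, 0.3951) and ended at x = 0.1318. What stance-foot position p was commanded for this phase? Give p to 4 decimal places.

ωT = 2.9836·0.360 = 1.074096; cosh(ωT) = 1.634476, sinh(ωT) = 1.292869
x(T) = p + (x₀−p)·cosh(ωT) + (ẋ₀/ω)·sinh(ωT) ⇒ p·(1 − cosh) = x(T) − x₀·cosh − (ẋ₀/ω)·sinh
numerator   = 0.1318 − (-0.0938)·1.634476 − (0.3951/2.9836)·1.292869 = 0.113907
denominator = 1 − 1.634476 = -0.634476
p = 0.113907 / -0.634476 = -0.1795

p = -0.1795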